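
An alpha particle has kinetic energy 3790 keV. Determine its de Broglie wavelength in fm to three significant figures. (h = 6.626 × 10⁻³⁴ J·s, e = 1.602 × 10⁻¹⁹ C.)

KE = 3790 keV = 6.072 × 10⁻¹³ J.
p = √(2mKE) = √(2 × 6.645 × 10⁻²⁷ × 6.072 × 10⁻¹³) = 8.983 × 10⁻²⁰ kg·m/s.
λ = h/p = 6.626 × 10⁻³⁴ / 8.983 × 10⁻²⁰ = 7.38 × 10⁻¹⁵ m = 7.38 fm.

λ = 7.38 fm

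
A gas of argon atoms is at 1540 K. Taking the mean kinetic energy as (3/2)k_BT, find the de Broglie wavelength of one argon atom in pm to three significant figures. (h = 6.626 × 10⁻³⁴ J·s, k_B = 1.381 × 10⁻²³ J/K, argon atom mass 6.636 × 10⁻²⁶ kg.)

KE = (3/2)k_BT = 1.5 × 1.381 × 10⁻²³ × 1540 = 3.190 × 10⁻²⁰ J.
p = √(2mKE) = √(2 × 6.636 × 10⁻²⁶ × 3.190 × 10⁻²⁰) = 6.507 × 10⁻²³ kg·m/s.
λ = h/p = 1.02 × 10⁻¹¹ m = 10.2 pm.

λ = 10.2 pm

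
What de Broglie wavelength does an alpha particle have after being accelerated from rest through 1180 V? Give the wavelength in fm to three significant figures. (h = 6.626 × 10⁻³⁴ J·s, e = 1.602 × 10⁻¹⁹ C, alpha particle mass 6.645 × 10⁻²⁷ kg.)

KE = 2eV = 2 × 1.602 × 10⁻¹⁹ × 1180 = 3.781 × 10⁻¹⁶ J.
p = √(2mKE) = √(2 × 6.645 × 10⁻²⁷ × 3.781 × 10⁻¹⁶) = 2.242 × 10⁻²¹ kg·m/s.
λ = h/p = 6.626 × 10⁻³⁴ / 2.242 × 10⁻²¹ = 2.96 × 10⁻¹³ m = 296 fm.

λ = 296 fm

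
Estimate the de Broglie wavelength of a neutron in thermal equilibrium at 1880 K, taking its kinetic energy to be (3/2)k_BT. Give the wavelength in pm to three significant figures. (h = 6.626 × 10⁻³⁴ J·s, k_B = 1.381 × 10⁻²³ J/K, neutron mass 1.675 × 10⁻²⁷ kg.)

KE = (3/2)k_BT = 1.5 × 1.381 × 10⁻²³ × 1880 = 3.894 × 10⁻²⁰ J.
p = √(2mKE) = √(2 × 1.675 × 10⁻²⁷ × 3.894 × 10⁻²⁰) = 1.142 × 10⁻²³ kg·m/s.
λ = h/p = 5.80 × 10⁻¹¹ m = 58.0 pm.

λ = 58.0 pm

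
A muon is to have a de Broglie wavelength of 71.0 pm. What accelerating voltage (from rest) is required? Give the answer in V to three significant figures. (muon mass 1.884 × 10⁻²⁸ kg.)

p = h/λ = 6.626 × 10⁻³⁴ / 7.100 × 10⁻¹¹ = 9.332 × 10⁻²⁴ kg·m/s.
KE = p²/(2m) = 2.311 × 10⁻¹⁹ J.
V = KE/e = 2.311 × 10⁻¹⁹ / (1.602 × 10⁻¹⁹) = 1.44 V.

V = 1.44 V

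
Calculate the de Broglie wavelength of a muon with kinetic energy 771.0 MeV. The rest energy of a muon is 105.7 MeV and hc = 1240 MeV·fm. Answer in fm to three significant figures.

λ = 1.42 fm

Total energy E = KE + m₀c² = 771.0 + 105.7 = 876.7 MeV.
(pc)² = E² − (m₀c²)² = (876.7)² − (105.7)² = 7.574 × 10⁵ MeV², so pc = 870.3 MeV.
λ = hc/(pc) = 1240 MeV·fm / 870.3 MeV = 1.42 fm.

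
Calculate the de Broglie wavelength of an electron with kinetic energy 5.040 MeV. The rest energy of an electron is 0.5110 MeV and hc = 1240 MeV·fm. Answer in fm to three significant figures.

λ = 224 fm

Total energy E = KE + m₀c² = 5.040 + 0.5110 = 5.5510 MeV.
(pc)² = E² − (m₀c²)² = (5.5510)² − (0.5110)² = 30.55 MeV², so pc = 5.527 MeV.
λ = hc/(pc) = 1240 MeV·fm / 5.527 MeV = 224 fm.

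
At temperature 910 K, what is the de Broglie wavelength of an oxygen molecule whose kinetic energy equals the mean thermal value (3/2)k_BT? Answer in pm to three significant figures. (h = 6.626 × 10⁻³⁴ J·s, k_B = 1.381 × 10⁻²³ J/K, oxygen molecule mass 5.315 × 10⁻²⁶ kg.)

λ = 14.8 pm

KE = (3/2)k_BT = 1.5 × 1.381 × 10⁻²³ × 910 = 1.885 × 10⁻²⁰ J.
p = √(2mKE) = √(2 × 5.315 × 10⁻²⁶ × 1.885 × 10⁻²⁰) = 4.476 × 10⁻²³ kg·m/s.
λ = h/p = 1.48 × 10⁻¹¹ m = 14.8 pm.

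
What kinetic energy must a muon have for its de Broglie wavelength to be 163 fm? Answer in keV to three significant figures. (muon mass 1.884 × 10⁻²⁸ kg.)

p = h/λ = 6.626 × 10⁻³⁴ / 1.630 × 10⁻¹³ = 4.065 × 10⁻²¹ kg·m/s.
KE = p²/(2m) = (4.065 × 10⁻²¹)² / (2 × 1.884 × 10⁻²⁸) = 4.385 × 10⁻¹⁴ J = 274 keV.

KE = 274 keV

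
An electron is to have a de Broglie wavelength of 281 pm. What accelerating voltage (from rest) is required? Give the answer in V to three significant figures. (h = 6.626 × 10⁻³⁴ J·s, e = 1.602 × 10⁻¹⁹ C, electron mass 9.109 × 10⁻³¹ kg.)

V = 19.1 V

p = h/λ = 6.626 × 10⁻³⁴ / 2.810 × 10⁻¹⁰ = 2.358 × 10⁻²⁴ kg·m/s.
KE = p²/(2m) = 3.052 × 10⁻¹⁸ J.
V = KE/e = 3.052 × 10⁻¹⁸ / (1.602 × 10⁻¹⁹) = 19.1 V.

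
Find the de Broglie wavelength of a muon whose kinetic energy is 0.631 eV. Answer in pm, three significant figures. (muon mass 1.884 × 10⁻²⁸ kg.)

λ = 107 pm

KE = 0.631 eV = 1.011 × 10⁻¹⁹ J.
p = √(2mKE) = √(2 × 1.884 × 10⁻²⁸ × 1.011 × 10⁻¹⁹) = 6.172 × 10⁻²⁴ kg·m/s.
λ = h/p = 6.626 × 10⁻³⁴ / 6.172 × 10⁻²⁴ = 1.07 × 10⁻¹⁰ m = 107 pm.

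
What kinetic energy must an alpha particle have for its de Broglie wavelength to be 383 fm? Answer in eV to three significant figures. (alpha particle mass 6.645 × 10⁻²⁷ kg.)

p = h/λ = 6.626 × 10⁻³⁴ / 3.830 × 10⁻¹³ = 1.730 × 10⁻²¹ kg·m/s.
KE = p²/(2m) = (1.730 × 10⁻²¹)² / (2 × 6.645 × 10⁻²⁷) = 2.252 × 10⁻¹⁶ J = 1410 eV.

KE = 1410 eV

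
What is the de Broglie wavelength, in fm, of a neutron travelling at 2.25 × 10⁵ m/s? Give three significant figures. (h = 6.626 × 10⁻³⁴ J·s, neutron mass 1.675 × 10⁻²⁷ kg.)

p = mv = 1.675 × 10⁻²⁷ × 2.25 × 10⁵ = 3.769 × 10⁻²² kg·m/s.
λ = h/p = 6.626 × 10⁻³⁴ / 3.769 × 10⁻²² = 1.76 × 10⁻¹² m = 1760 fm.

λ = 1760 fm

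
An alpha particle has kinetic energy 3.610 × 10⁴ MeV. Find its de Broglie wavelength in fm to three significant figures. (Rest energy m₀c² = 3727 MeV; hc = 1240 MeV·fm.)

Total energy E = KE + m₀c² = 3.610 × 10⁴ + 3727 = 39827 MeV.
(pc)² = E² − (m₀c²)² = (39827)² − (3727)² = 1.572 × 10⁹ MeV², so pc = 3.965 × 10⁴ MeV.
λ = hc/(pc) = 1240 MeV·fm / 3.965 × 10⁴ MeV = 0.0313 fm.

λ = 0.0313 fm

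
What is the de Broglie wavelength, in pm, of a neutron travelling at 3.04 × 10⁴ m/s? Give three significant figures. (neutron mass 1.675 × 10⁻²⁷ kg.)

λ = 13.0 pm

p = mv = 1.675 × 10⁻²⁷ × 3.04 × 10⁴ = 5.092 × 10⁻²³ kg·m/s.
λ = h/p = 6.626 × 10⁻³⁴ / 5.092 × 10⁻²³ = 1.30 × 10⁻¹¹ m = 13.0 pm.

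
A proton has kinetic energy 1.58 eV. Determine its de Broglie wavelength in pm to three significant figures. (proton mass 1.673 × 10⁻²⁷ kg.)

λ = 22.8 pm

KE = 1.58 eV = 2.531 × 10⁻¹⁹ J.
p = √(2mKE) = √(2 × 1.673 × 10⁻²⁷ × 2.531 × 10⁻¹⁹) = 2.910 × 10⁻²³ kg·m/s.
λ = h/p = 6.626 × 10⁻³⁴ / 2.910 × 10⁻²³ = 2.28 × 10⁻¹¹ m = 22.8 pm.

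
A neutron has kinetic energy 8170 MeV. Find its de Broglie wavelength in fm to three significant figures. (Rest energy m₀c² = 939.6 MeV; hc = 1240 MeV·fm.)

Total energy E = KE + m₀c² = 8170 + 939.6 = 9109.6 MeV.
(pc)² = E² − (m₀c²)² = (9109.6)² − (939.6)² = 8.210 × 10⁷ MeV², so pc = 9061 MeV.
λ = hc/(pc) = 1240 MeV·fm / 9061 MeV = 0.137 fm.

λ = 0.137 fm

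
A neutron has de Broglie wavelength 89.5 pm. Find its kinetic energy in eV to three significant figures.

p = h/λ = 6.626 × 10⁻³⁴ / 8.950 × 10⁻¹¹ = 7.403 × 10⁻²⁴ kg·m/s.
KE = p²/(2m) = (7.403 × 10⁻²⁴)² / (2 × 1.675 × 10⁻²⁷) = 1.636 × 10⁻²⁰ J = 0.102 eV.

KE = 0.102 eV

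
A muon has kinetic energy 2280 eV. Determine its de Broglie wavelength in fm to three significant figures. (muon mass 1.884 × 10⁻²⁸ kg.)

KE = 2280 eV = 3.653 × 10⁻¹⁶ J.
p = √(2mKE) = √(2 × 1.884 × 10⁻²⁸ × 3.653 × 10⁻¹⁶) = 3.710 × 10⁻²² kg·m/s.
λ = h/p = 6.626 × 10⁻³⁴ / 3.710 × 10⁻²² = 1.79 × 10⁻¹² m = 1790 fm.

λ = 1790 fm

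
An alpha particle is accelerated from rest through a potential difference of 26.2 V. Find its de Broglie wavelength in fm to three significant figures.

λ = 1980 fm

KE = 2eV = 2 × 1.602 × 10⁻¹⁹ × 26.20 = 8.394 × 10⁻¹⁸ J.
p = √(2mKE) = √(2 × 6.645 × 10⁻²⁷ × 8.394 × 10⁻¹⁸) = 3.340 × 10⁻²² kg·m/s.
λ = h/p = 6.626 × 10⁻³⁴ / 3.340 × 10⁻²² = 1.98 × 10⁻¹² m = 1980 fm.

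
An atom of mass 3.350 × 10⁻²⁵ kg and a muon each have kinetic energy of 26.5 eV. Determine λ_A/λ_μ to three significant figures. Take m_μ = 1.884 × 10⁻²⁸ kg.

λ_A/λ_μ = 0.0237

At fixed KE, p = √(2mKE) so λ = h/p ∝ 1/√m.
λ_A/λ_μ = √(m_μ/m_A) = √(1.884 × 10⁻²⁸/3.350 × 10⁻²⁵) = √(5.624 × 10⁻⁴) = 0.0237.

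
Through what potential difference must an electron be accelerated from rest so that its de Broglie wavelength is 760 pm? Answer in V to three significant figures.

p = h/λ = 6.626 × 10⁻³⁴ / 7.600 × 10⁻¹⁰ = 8.718 × 10⁻²⁵ kg·m/s.
KE = p²/(2m) = 4.172 × 10⁻¹⁹ J.
V = KE/e = 4.172 × 10⁻¹⁹ / (1.602 × 10⁻¹⁹) = 2.60 V.

V = 2.60 V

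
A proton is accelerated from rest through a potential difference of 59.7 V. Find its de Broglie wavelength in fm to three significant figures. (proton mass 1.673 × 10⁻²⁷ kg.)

λ = 3700 fm

KE = eV = 1.602 × 10⁻¹⁹ × 59.70 = 9.564 × 10⁻¹⁸ J.
p = √(2mKE) = √(2 × 1.673 × 10⁻²⁷ × 9.564 × 10⁻¹⁸) = 1.789 × 10⁻²² kg·m/s.
λ = h/p = 6.626 × 10⁻³⁴ / 1.789 × 10⁻²² = 3.70 × 10⁻¹² m = 3700 fm.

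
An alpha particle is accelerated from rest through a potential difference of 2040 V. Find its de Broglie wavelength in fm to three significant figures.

λ = 225 fm

KE = 2eV = 2 × 1.602 × 10⁻¹⁹ × 2040 = 6.536 × 10⁻¹⁶ J.
p = √(2mKE) = √(2 × 6.645 × 10⁻²⁷ × 6.536 × 10⁻¹⁶) = 2.947 × 10⁻²¹ kg·m/s.
λ = h/p = 6.626 × 10⁻³⁴ / 2.947 × 10⁻²¹ = 2.25 × 10⁻¹³ m = 225 fm.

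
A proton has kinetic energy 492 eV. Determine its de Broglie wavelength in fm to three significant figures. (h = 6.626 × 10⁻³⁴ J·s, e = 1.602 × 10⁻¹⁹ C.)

λ = 1290 fm

KE = 492 eV = 7.882 × 10⁻¹⁷ J.
p = √(2mKE) = √(2 × 1.673 × 10⁻²⁷ × 7.882 × 10⁻¹⁷) = 5.135 × 10⁻²² kg·m/s.
λ = h/p = 6.626 × 10⁻³⁴ / 5.135 × 10⁻²² = 1.29 × 10⁻¹² m = 1290 fm.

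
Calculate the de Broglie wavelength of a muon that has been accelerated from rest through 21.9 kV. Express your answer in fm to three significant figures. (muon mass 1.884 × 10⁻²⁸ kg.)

λ = 576 fm

KE = eV = 1.602 × 10⁻¹⁹ × 2.190 × 10⁴ = 3.508 × 10⁻¹⁵ J.
p = √(2mKE) = √(2 × 1.884 × 10⁻²⁸ × 3.508 × 10⁻¹⁵) = 1.150 × 10⁻²¹ kg·m/s.
λ = h/p = 6.626 × 10⁻³⁴ / 1.150 × 10⁻²¹ = 5.76 × 10⁻¹³ m = 576 fm.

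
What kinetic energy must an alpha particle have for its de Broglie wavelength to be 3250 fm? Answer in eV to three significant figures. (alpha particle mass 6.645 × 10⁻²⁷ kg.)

KE = 19.5 eV

p = h/λ = 6.626 × 10⁻³⁴ / 3.250 × 10⁻¹² = 2.039 × 10⁻²² kg·m/s.
KE = p²/(2m) = (2.039 × 10⁻²²)² / (2 × 6.645 × 10⁻²⁷) = 3.128 × 10⁻¹⁸ J = 19.5 eV.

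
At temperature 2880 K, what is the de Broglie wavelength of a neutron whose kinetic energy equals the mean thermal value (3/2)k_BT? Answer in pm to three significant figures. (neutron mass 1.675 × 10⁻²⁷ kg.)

λ = 46.9 pm

KE = (3/2)k_BT = 1.5 × 1.381 × 10⁻²³ × 2880 = 5.966 × 10⁻²⁰ J.
p = √(2mKE) = √(2 × 1.675 × 10⁻²⁷ × 5.966 × 10⁻²⁰) = 1.414 × 10⁻²³ kg·m/s.
λ = h/p = 4.69 × 10⁻¹¹ m = 46.9 pm.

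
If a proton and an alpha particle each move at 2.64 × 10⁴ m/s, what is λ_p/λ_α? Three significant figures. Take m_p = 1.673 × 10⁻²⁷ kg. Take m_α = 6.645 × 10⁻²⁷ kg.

At fixed v, p = mv so λ = h/(mv) ∝ 1/m.
λ_p/λ_α = m_α/m_p = 6.645 × 10⁻²⁷/1.673 × 10⁻²⁷ = 3.97.

λ_p/λ_α = 3.97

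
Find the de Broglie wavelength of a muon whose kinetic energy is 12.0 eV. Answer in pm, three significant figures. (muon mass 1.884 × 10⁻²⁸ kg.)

λ = 24.6 pm

KE = 12.0 eV = 1.922 × 10⁻¹⁸ J.
p = √(2mKE) = √(2 × 1.884 × 10⁻²⁸ × 1.922 × 10⁻¹⁸) = 2.691 × 10⁻²³ kg·m/s.
λ = h/p = 6.626 × 10⁻³⁴ / 2.691 × 10⁻²³ = 2.46 × 10⁻¹¹ m = 24.6 pm.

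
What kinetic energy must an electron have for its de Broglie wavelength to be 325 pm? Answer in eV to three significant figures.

p = h/λ = 6.626 × 10⁻³⁴ / 3.250 × 10⁻¹⁰ = 2.039 × 10⁻²⁴ kg·m/s.
KE = p²/(2m) = (2.039 × 10⁻²⁴)² / (2 × 9.109 × 10⁻³¹) = 2.282 × 10⁻¹⁸ J = 14.2 eV.

KE = 14.2 eV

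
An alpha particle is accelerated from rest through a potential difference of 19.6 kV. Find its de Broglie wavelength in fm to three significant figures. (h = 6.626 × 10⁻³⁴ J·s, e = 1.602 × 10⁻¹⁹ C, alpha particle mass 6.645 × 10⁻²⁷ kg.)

KE = 2eV = 2 × 1.602 × 10⁻¹⁹ × 1.960 × 10⁴ = 6.280 × 10⁻¹⁵ J.
p = √(2mKE) = √(2 × 6.645 × 10⁻²⁷ × 6.280 × 10⁻¹⁵) = 9.136 × 10⁻²¹ kg·m/s.
λ = h/p = 6.626 × 10⁻³⁴ / 9.136 × 10⁻²¹ = 7.25 × 10⁻¹⁴ m = 72.5 fm.

λ = 72.5 fm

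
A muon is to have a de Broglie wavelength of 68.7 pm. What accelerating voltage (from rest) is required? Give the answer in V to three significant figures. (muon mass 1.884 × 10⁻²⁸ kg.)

V = 1.54 V

p = h/λ = 6.626 × 10⁻³⁴ / 6.870 × 10⁻¹¹ = 9.645 × 10⁻²⁴ kg·m/s.
KE = p²/(2m) = 2.469 × 10⁻¹⁹ J.
V = KE/e = 2.469 × 10⁻¹⁹ / (1.602 × 10⁻¹⁹) = 1.54 V.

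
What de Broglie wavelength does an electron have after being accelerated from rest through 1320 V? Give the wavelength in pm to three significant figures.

KE = eV = 1.602 × 10⁻¹⁹ × 1320 = 2.115 × 10⁻¹⁶ J.
p = √(2mKE) = √(2 × 9.109 × 10⁻³¹ × 2.115 × 10⁻¹⁶) = 1.963 × 10⁻²³ kg·m/s.
λ = h/p = 6.626 × 10⁻³⁴ / 1.963 × 10⁻²³ = 3.38 × 10⁻¹¹ m = 33.8 pm.

λ = 33.8 pm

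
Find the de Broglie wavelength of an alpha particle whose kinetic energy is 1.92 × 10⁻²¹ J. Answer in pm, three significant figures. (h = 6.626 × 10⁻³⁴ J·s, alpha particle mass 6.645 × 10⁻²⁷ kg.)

λ = 131 pm

p = √(2mKE) = √(2 × 6.645 × 10⁻²⁷ × 1.920 × 10⁻²¹) = 5.051 × 10⁻²⁴ kg·m/s.
λ = h/p = 6.626 × 10⁻³⁴ / 5.051 × 10⁻²⁴ = 1.31 × 10⁻¹⁰ m = 131 pm.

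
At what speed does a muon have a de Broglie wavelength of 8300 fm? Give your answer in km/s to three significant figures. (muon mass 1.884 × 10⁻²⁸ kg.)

p = h/λ = 6.626 × 10⁻³⁴ / 8.300 × 10⁻¹² = 7.983 × 10⁻²³ kg·m/s.
v = p/m = 7.983 × 10⁻²³ / 1.884 × 10⁻²⁸ = 4.24 × 10⁵ m/s = 424 km/s.

v = 424 km/s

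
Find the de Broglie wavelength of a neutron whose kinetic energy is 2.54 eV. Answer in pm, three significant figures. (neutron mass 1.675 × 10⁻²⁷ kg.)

KE = 2.54 eV = 4.069 × 10⁻¹⁹ J.
p = √(2mKE) = √(2 × 1.675 × 10⁻²⁷ × 4.069 × 10⁻¹⁹) = 3.692 × 10⁻²³ kg·m/s.
λ = h/p = 6.626 × 10⁻³⁴ / 3.692 × 10⁻²³ = 1.79 × 10⁻¹¹ m = 17.9 pm.

λ = 17.9 pm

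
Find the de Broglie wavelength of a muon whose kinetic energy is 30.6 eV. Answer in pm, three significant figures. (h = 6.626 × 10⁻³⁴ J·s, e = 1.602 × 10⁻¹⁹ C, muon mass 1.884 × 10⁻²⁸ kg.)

λ = 15.4 pm

KE = 30.6 eV = 4.902 × 10⁻¹⁸ J.
p = √(2mKE) = √(2 × 1.884 × 10⁻²⁸ × 4.902 × 10⁻¹⁸) = 4.298 × 10⁻²³ kg·m/s.
λ = h/p = 6.626 × 10⁻³⁴ / 4.298 × 10⁻²³ = 1.54 × 10⁻¹¹ m = 15.4 pm.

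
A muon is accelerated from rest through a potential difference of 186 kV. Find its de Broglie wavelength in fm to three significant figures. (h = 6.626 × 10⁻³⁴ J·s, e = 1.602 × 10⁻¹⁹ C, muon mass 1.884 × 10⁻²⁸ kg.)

λ = 198 fm

KE = eV = 1.602 × 10⁻¹⁹ × 1.860 × 10⁵ = 2.980 × 10⁻¹⁴ J.
p = √(2mKE) = √(2 × 1.884 × 10⁻²⁸ × 2.980 × 10⁻¹⁴) = 3.351 × 10⁻²¹ kg·m/s.
λ = h/p = 6.626 × 10⁻³⁴ / 3.351 × 10⁻²¹ = 1.98 × 10⁻¹³ m = 198 fm.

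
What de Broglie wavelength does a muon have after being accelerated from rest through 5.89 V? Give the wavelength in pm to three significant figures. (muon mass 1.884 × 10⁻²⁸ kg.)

KE = eV = 1.602 × 10⁻¹⁹ × 5.890 = 9.436 × 10⁻¹⁹ J.
p = √(2mKE) = √(2 × 1.884 × 10⁻²⁸ × 9.436 × 10⁻¹⁹) = 1.886 × 10⁻²³ kg·m/s.
λ = h/p = 6.626 × 10⁻³⁴ / 1.886 × 10⁻²³ = 3.51 × 10⁻¹¹ m = 35.1 pm.

λ = 35.1 pm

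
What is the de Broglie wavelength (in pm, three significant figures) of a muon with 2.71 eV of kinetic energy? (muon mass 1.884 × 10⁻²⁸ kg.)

KE = 2.71 eV = 4.341 × 10⁻¹⁹ J.
p = √(2mKE) = √(2 × 1.884 × 10⁻²⁸ × 4.341 × 10⁻¹⁹) = 1.279 × 10⁻²³ kg·m/s.
λ = h/p = 6.626 × 10⁻³⁴ / 1.279 × 10⁻²³ = 5.18 × 10⁻¹¹ m = 51.8 pm.

λ = 51.8 pm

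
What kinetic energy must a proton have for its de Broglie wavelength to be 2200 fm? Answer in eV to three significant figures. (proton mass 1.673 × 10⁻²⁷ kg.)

KE = 169 eV

p = h/λ = 6.626 × 10⁻³⁴ / 2.200 × 10⁻¹² = 3.012 × 10⁻²² kg·m/s.
KE = p²/(2m) = (3.012 × 10⁻²²)² / (2 × 1.673 × 10⁻²⁷) = 2.711 × 10⁻¹⁷ J = 169 eV.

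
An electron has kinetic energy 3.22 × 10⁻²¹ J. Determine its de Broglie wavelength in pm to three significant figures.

λ = 8650 pm

p = √(2mKE) = √(2 × 9.109 × 10⁻³¹ × 3.220 × 10⁻²¹) = 7.659 × 10⁻²⁶ kg·m/s.
λ = h/p = 6.626 × 10⁻³⁴ / 7.659 × 10⁻²⁶ = 8.65 × 10⁻⁹ m = 8650 pm.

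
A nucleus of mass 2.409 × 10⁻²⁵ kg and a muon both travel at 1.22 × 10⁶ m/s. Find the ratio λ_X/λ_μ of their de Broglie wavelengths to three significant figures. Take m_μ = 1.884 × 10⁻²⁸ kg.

At fixed v, p = mv so λ = h/(mv) ∝ 1/m.
λ_X/λ_μ = m_μ/m_X = 1.884 × 10⁻²⁸/2.409 × 10⁻²⁵ = 7.82 × 10⁻⁴.

λ_X/λ_μ = 7.82 × 10⁻⁴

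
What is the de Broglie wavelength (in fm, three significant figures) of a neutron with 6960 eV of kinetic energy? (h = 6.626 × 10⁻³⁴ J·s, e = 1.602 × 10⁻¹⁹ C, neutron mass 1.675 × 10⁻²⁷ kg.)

KE = 6960 eV = 1.115 × 10⁻¹⁵ J.
p = √(2mKE) = √(2 × 1.675 × 10⁻²⁷ × 1.115 × 10⁻¹⁵) = 1.933 × 10⁻²¹ kg·m/s.
λ = h/p = 6.626 × 10⁻³⁴ / 1.933 × 10⁻²¹ = 3.43 × 10⁻¹³ m = 343 fm.

λ = 343 fm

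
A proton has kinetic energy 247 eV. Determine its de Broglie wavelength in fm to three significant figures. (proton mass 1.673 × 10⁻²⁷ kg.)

λ = 1820 fm

KE = 247 eV = 3.957 × 10⁻¹⁷ J.
p = √(2mKE) = √(2 × 1.673 × 10⁻²⁷ × 3.957 × 10⁻¹⁷) = 3.639 × 10⁻²² kg·m/s.
λ = h/p = 6.626 × 10⁻³⁴ / 3.639 × 10⁻²² = 1.82 × 10⁻¹² m = 1820 fm.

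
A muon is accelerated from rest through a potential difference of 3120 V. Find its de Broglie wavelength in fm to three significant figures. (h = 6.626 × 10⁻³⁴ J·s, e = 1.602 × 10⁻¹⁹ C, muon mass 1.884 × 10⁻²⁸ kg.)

KE = eV = 1.602 × 10⁻¹⁹ × 3120 = 4.998 × 10⁻¹⁶ J.
p = √(2mKE) = √(2 × 1.884 × 10⁻²⁸ × 4.998 × 10⁻¹⁶) = 4.340 × 10⁻²² kg·m/s.
λ = h/p = 6.626 × 10⁻³⁴ / 4.340 × 10⁻²² = 1.53 × 10⁻¹² m = 1530 fm.

λ = 1530 fm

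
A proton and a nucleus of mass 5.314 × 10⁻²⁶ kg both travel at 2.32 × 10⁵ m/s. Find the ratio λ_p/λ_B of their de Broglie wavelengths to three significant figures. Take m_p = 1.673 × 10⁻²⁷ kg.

λ_p/λ_B = 31.8

At fixed v, p = mv so λ = h/(mv) ∝ 1/m.
λ_p/λ_B = m_B/m_p = 5.314 × 10⁻²⁶/1.673 × 10⁻²⁷ = 31.8.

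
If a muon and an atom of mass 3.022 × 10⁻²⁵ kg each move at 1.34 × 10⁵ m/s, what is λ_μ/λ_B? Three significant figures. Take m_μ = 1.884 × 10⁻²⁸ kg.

At fixed v, p = mv so λ = h/(mv) ∝ 1/m.
λ_μ/λ_B = m_B/m_μ = 3.022 × 10⁻²⁵/1.884 × 10⁻²⁸ = 1600.

λ_μ/λ_B = 1600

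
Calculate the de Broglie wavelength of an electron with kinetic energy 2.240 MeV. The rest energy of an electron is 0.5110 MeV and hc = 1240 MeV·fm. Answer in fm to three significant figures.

Total energy E = KE + m₀c² = 2.240 + 0.5110 = 2.7510 MeV.
(pc)² = E² − (m₀c²)² = (2.7510)² − (0.5110)² = 7.307 MeV², so pc = 2.703 MeV.
λ = hc/(pc) = 1240 MeV·fm / 2.703 MeV = 459 fm.

λ = 459 fm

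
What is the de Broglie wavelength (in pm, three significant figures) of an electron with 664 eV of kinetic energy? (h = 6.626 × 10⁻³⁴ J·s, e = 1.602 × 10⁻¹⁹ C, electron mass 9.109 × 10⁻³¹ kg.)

KE = 664 eV = 1.064 × 10⁻¹⁶ J.
p = √(2mKE) = √(2 × 9.109 × 10⁻³¹ × 1.064 × 10⁻¹⁶) = 1.392 × 10⁻²³ kg·m/s.
λ = h/p = 6.626 × 10⁻³⁴ / 1.392 × 10⁻²³ = 4.76 × 10⁻¹¹ m = 47.6 pm.

λ = 47.6 pm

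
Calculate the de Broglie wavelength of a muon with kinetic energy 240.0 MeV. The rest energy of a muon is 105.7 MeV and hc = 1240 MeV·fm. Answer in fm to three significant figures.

λ = 3.77 fm

Total energy E = KE + m₀c² = 240.0 + 105.7 = 345.7 MeV.
(pc)² = E² − (m₀c²)² = (345.7)² − (105.7)² = 1.083 × 10⁵ MeV², so pc = 329.1 MeV.
λ = hc/(pc) = 1240 MeV·fm / 329.1 MeV = 3.77 fm.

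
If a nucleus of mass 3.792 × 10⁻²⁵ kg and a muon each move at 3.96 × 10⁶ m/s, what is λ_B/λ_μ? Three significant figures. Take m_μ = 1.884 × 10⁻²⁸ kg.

λ_B/λ_μ = 4.97 × 10⁻⁴

At fixed v, p = mv so λ = h/(mv) ∝ 1/m.
λ_B/λ_μ = m_μ/m_B = 1.884 × 10⁻²⁸/3.792 × 10⁻²⁵ = 4.97 × 10⁻⁴.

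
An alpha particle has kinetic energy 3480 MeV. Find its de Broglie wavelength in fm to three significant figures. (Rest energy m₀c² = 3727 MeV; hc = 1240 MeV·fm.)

Total energy E = KE + m₀c² = 3480 + 3727 = 7207 MeV.
(pc)² = E² − (m₀c²)² = (7207)² − (3727)² = 3.805 × 10⁷ MeV², so pc = 6168 MeV.
λ = hc/(pc) = 1240 MeV·fm / 6168 MeV = 0.201 fm.

λ = 0.201 fm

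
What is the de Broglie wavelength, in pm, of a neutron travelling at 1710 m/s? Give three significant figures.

λ = 231 pm

p = mv = 1.675 × 10⁻²⁷ × 1710 = 2.864 × 10⁻²⁴ kg·m/s.
λ = h/p = 6.626 × 10⁻³⁴ / 2.864 × 10⁻²⁴ = 2.31 × 10⁻¹⁰ m = 231 pm.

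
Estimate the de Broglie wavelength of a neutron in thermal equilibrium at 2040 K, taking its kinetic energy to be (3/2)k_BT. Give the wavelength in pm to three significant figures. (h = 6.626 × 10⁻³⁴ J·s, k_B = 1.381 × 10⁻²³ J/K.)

KE = (3/2)k_BT = 1.5 × 1.381 × 10⁻²³ × 2040 = 4.226 × 10⁻²⁰ J.
p = √(2mKE) = √(2 × 1.675 × 10⁻²⁷ × 4.226 × 10⁻²⁰) = 1.190 × 10⁻²³ kg·m/s.
λ = h/p = 5.57 × 10⁻¹¹ m = 55.7 pm.

λ = 55.7 pm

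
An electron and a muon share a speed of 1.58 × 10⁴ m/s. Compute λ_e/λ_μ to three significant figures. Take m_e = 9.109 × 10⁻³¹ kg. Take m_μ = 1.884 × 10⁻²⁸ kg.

λ_e/λ_μ = 207

At fixed v, p = mv so λ = h/(mv) ∝ 1/m.
λ_e/λ_μ = m_μ/m_e = 1.884 × 10⁻²⁸/9.109 × 10⁻³¹ = 207.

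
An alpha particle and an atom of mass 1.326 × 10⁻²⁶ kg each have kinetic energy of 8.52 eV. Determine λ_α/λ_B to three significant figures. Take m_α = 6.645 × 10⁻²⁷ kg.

At fixed KE, p = √(2mKE) so λ = h/p ∝ 1/√m.
λ_α/λ_B = √(m_B/m_α) = √(1.326 × 10⁻²⁶/6.645 × 10⁻²⁷) = √(1.995) = 1.41.

λ_α/λ_B = 1.41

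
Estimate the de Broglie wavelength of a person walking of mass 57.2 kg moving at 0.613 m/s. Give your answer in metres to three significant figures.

λ = 1.89 × 10⁻³⁵ m

p = mv = 57.2 × 0.613 = 3.506 × 10¹ kg·m/s.
λ = h/p = 6.626 × 10⁻³⁴ / 3.506 × 10¹ = 1.89 × 10⁻³⁵ m.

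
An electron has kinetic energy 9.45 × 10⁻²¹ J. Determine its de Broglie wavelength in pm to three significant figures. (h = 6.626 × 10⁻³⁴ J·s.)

λ = 5050 pm

p = √(2mKE) = √(2 × 9.109 × 10⁻³¹ × 9.450 × 10⁻²¹) = 1.312 × 10⁻²⁵ kg·m/s.
λ = h/p = 6.626 × 10⁻³⁴ / 1.312 × 10⁻²⁵ = 5.05 × 10⁻⁹ m = 5050 pm.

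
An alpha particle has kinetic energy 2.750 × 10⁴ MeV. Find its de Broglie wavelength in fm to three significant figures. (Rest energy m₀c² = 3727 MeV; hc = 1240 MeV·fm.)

λ = 0.0400 fm

Total energy E = KE + m₀c² = 2.750 × 10⁴ + 3727 = 31227 MeV.
(pc)² = E² − (m₀c²)² = (31227)² − (3727)² = 9.612 × 10⁸ MeV², so pc = 3.100 × 10⁴ MeV.
λ = hc/(pc) = 1240 MeV·fm / 3.100 × 10⁴ MeV = 0.0400 fm.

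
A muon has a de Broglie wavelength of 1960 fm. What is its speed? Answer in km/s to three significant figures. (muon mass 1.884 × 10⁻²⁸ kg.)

p = h/λ = 6.626 × 10⁻³⁴ / 1.960 × 10⁻¹² = 3.381 × 10⁻²² kg·m/s.
v = p/m = 3.381 × 10⁻²² / 1.884 × 10⁻²⁸ = 1.79 × 10⁶ m/s = 1790 km/s.

v = 1790 km/s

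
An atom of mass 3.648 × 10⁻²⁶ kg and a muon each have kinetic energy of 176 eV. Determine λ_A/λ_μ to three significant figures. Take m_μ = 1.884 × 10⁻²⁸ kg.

At fixed KE, p = √(2mKE) so λ = h/p ∝ 1/√m.
λ_A/λ_μ = √(m_μ/m_A) = √(1.884 × 10⁻²⁸/3.648 × 10⁻²⁶) = √(5.164 × 10⁻³) = 0.0719.

λ_A/λ_μ = 0.0719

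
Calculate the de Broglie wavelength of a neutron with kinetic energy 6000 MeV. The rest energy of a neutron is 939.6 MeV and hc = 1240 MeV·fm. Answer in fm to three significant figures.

Total energy E = KE + m₀c² = 6000 + 939.6 = 6939.6 MeV.
(pc)² = E² − (m₀c²)² = (6939.6)² − (939.6)² = 4.728 × 10⁷ MeV², so pc = 6876 MeV.
λ = hc/(pc) = 1240 MeV·fm / 6876 MeV = 0.180 fm.

λ = 0.180 fm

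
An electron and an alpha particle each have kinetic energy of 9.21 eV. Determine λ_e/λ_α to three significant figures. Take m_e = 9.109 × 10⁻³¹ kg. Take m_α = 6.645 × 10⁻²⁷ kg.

At fixed KE, p = √(2mKE) so λ = h/p ∝ 1/√m.
λ_e/λ_α = √(m_α/m_e) = √(6.645 × 10⁻²⁷/9.109 × 10⁻³¹) = √(7295) = 85.4.

λ_e/λ_α = 85.4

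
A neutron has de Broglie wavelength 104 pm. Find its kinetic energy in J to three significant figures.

KE = 1.21 × 10⁻²⁰ J

p = h/λ = 6.626 × 10⁻³⁴ / 1.040 × 10⁻¹⁰ = 6.371 × 10⁻²⁴ kg·m/s.
KE = p²/(2m) = (6.371 × 10⁻²⁴)² / (2 × 1.675 × 10⁻²⁷) = 1.212 × 10⁻²⁰ J = 1.21 × 10⁻²⁰ J.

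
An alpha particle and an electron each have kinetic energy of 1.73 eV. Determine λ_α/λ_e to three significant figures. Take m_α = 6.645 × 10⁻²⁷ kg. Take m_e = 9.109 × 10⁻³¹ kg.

λ_α/λ_e = 0.0117

At fixed KE, p = √(2mKE) so λ = h/p ∝ 1/√m.
λ_α/λ_e = √(m_e/m_α) = √(9.109 × 10⁻³¹/6.645 × 10⁻²⁷) = √(1.371 × 10⁻⁴) = 0.0117.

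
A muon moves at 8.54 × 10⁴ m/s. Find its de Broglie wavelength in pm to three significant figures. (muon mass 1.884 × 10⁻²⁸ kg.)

λ = 41.2 pm

p = mv = 1.884 × 10⁻²⁸ × 8.54 × 10⁴ = 1.609 × 10⁻²³ kg·m/s.
λ = h/p = 6.626 × 10⁻³⁴ / 1.609 × 10⁻²³ = 4.12 × 10⁻¹¹ m = 41.2 pm.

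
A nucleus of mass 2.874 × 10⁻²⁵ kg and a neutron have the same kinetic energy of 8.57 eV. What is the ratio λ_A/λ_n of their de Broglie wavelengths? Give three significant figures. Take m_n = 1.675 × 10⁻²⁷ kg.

λ_A/λ_n = 0.0763

At fixed KE, p = √(2mKE) so λ = h/p ∝ 1/√m.
λ_A/λ_n = √(m_n/m_A) = √(1.675 × 10⁻²⁷/2.874 × 10⁻²⁵) = √(5.828 × 10⁻³) = 0.0763.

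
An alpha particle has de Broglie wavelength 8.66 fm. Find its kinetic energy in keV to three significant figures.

KE = 2750 keV

p = h/λ = 6.626 × 10⁻³⁴ / 8.660 × 10⁻¹⁵ = 7.651 × 10⁻²⁰ kg·m/s.
KE = p²/(2m) = (7.651 × 10⁻²⁰)² / (2 × 6.645 × 10⁻²⁷) = 4.405 × 10⁻¹³ J = 2750 keV.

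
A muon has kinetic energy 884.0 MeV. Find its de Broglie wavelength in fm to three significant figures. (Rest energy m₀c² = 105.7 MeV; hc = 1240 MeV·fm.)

Total energy E = KE + m₀c² = 884.0 + 105.7 = 989.7 MeV.
(pc)² = E² − (m₀c²)² = (989.7)² − (105.7)² = 9.683 × 10⁵ MeV², so pc = 984.0 MeV.
λ = hc/(pc) = 1240 MeV·fm / 984.0 MeV = 1.26 fm.

λ = 1.26 fm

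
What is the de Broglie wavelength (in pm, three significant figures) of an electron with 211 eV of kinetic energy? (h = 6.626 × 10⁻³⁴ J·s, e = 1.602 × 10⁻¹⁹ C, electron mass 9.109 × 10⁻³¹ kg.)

KE = 211 eV = 3.380 × 10⁻¹⁷ J.
p = √(2mKE) = √(2 × 9.109 × 10⁻³¹ × 3.380 × 10⁻¹⁷) = 7.847 × 10⁻²⁴ kg·m/s.
λ = h/p = 6.626 × 10⁻³⁴ / 7.847 × 10⁻²⁴ = 8.44 × 10⁻¹¹ m = 84.4 pm.

λ = 84.4 pm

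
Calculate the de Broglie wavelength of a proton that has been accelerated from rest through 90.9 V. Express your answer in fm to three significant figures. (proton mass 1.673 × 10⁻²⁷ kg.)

λ = 3000 fm

KE = eV = 1.602 × 10⁻¹⁹ × 90.90 = 1.456 × 10⁻¹⁷ J.
p = √(2mKE) = √(2 × 1.673 × 10⁻²⁷ × 1.456 × 10⁻¹⁷) = 2.207 × 10⁻²² kg·m/s.
λ = h/p = 6.626 × 10⁻³⁴ / 2.207 × 10⁻²² = 3.00 × 10⁻¹² m = 3000 fm.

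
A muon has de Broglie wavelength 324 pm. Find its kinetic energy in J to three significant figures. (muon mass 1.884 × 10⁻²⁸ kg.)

KE = 1.11 × 10⁻²⁰ J

p = h/λ = 6.626 × 10⁻³⁴ / 3.240 × 10⁻¹⁰ = 2.045 × 10⁻²⁴ kg·m/s.
KE = p²/(2m) = (2.045 × 10⁻²⁴)² / (2 × 1.884 × 10⁻²⁸) = 1.110 × 10⁻²⁰ J = 1.11 × 10⁻²⁰ J.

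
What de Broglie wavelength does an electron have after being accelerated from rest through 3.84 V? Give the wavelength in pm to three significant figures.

λ = 626 pm

KE = eV = 1.602 × 10⁻¹⁹ × 3.840 = 6.152 × 10⁻¹⁹ J.
p = √(2mKE) = √(2 × 9.109 × 10⁻³¹ × 6.152 × 10⁻¹⁹) = 1.059 × 10⁻²⁴ kg·m/s.
λ = h/p = 6.626 × 10⁻³⁴ / 1.059 × 10⁻²⁴ = 6.26 × 10⁻¹⁰ m = 626 pm.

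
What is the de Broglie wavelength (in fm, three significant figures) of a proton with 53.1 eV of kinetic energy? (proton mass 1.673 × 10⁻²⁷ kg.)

KE = 53.1 eV = 8.507 × 10⁻¹⁸ J.
p = √(2mKE) = √(2 × 1.673 × 10⁻²⁷ × 8.507 × 10⁻¹⁸) = 1.687 × 10⁻²² kg·m/s.
λ = h/p = 6.626 × 10⁻³⁴ / 1.687 × 10⁻²² = 3.93 × 10⁻¹² m = 3930 fm.

λ = 3930 fm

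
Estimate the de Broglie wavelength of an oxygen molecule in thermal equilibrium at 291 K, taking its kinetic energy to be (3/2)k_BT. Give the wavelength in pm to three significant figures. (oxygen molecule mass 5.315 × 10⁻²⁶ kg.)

λ = 26.2 pm

KE = (3/2)k_BT = 1.5 × 1.381 × 10⁻²³ × 291 = 6.028 × 10⁻²¹ J.
p = √(2mKE) = √(2 × 5.315 × 10⁻²⁶ × 6.028 × 10⁻²¹) = 2.531 × 10⁻²³ kg·m/s.
λ = h/p = 2.62 × 10⁻¹¹ m = 26.2 pm.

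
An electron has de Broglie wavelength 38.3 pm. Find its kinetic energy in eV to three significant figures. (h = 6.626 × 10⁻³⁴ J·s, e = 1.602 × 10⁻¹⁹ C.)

p = h/λ = 6.626 × 10⁻³⁴ / 3.830 × 10⁻¹¹ = 1.730 × 10⁻²³ kg·m/s.
KE = p²/(2m) = (1.730 × 10⁻²³)² / (2 × 9.109 × 10⁻³¹) = 1.643 × 10⁻¹⁶ J = 1030 eV.

KE = 1030 eV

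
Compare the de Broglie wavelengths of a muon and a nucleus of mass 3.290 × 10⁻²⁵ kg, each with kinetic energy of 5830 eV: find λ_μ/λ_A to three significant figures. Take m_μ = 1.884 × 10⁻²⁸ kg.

At fixed KE, p = √(2mKE) so λ = h/p ∝ 1/√m.
λ_μ/λ_A = √(m_A/m_μ) = √(3.290 × 10⁻²⁵/1.884 × 10⁻²⁸) = √(1746) = 41.8.

λ_μ/λ_A = 41.8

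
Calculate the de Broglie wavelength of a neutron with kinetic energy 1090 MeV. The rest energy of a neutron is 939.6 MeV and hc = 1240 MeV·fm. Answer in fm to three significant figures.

λ = 0.689 fm

Total energy E = KE + m₀c² = 1090 + 939.6 = 2029.6 MeV.
(pc)² = E² − (m₀c²)² = (2029.6)² − (939.6)² = 3.236 × 10⁶ MeV², so pc = 1799 MeV.
λ = hc/(pc) = 1240 MeV·fm / 1799 MeV = 0.689 fm.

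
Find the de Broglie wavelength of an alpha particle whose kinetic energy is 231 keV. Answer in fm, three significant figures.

λ = 29.9 fm

KE = 231 keV = 3.701 × 10⁻¹⁴ J.
p = √(2mKE) = √(2 × 6.645 × 10⁻²⁷ × 3.701 × 10⁻¹⁴) = 2.218 × 10⁻²⁰ kg·m/s.
λ = h/p = 6.626 × 10⁻³⁴ / 2.218 × 10⁻²⁰ = 2.99 × 10⁻¹⁴ m = 29.9 fm.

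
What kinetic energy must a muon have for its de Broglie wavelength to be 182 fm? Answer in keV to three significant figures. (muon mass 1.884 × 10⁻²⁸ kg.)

KE = 220 keV

p = h/λ = 6.626 × 10⁻³⁴ / 1.820 × 10⁻¹³ = 3.641 × 10⁻²¹ kg·m/s.
KE = p²/(2m) = (3.641 × 10⁻²¹)² / (2 × 1.884 × 10⁻²⁸) = 3.518 × 10⁻¹⁴ J = 220 keV.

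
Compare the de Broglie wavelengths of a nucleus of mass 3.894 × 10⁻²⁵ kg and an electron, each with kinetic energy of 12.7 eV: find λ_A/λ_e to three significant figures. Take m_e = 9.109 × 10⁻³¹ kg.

λ_A/λ_e = 1.53 × 10⁻³

At fixed KE, p = √(2mKE) so λ = h/p ∝ 1/√m.
λ_A/λ_e = √(m_e/m_A) = √(9.109 × 10⁻³¹/3.894 × 10⁻²⁵) = √(2.339 × 10⁻⁶) = 1.53 × 10⁻³.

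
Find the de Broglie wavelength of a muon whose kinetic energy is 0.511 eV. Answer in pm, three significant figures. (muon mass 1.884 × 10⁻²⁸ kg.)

KE = 0.511 eV = 8.186 × 10⁻²⁰ J.
p = √(2mKE) = √(2 × 1.884 × 10⁻²⁸ × 8.186 × 10⁻²⁰) = 5.554 × 10⁻²⁴ kg·m/s.
λ = h/p = 6.626 × 10⁻³⁴ / 5.554 × 10⁻²⁴ = 1.19 × 10⁻¹⁰ m = 119 pm.

λ = 119 pm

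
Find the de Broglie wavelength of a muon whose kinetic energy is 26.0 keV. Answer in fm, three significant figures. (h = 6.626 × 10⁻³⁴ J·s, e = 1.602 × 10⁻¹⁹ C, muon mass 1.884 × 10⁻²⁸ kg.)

KE = 26.0 keV = 4.165 × 10⁻¹⁵ J.
p = √(2mKE) = √(2 × 1.884 × 10⁻²⁸ × 4.165 × 10⁻¹⁵) = 1.253 × 10⁻²¹ kg·m/s.
λ = h/p = 6.626 × 10⁻³⁴ / 1.253 × 10⁻²¹ = 5.29 × 10⁻¹³ m = 529 fm.

λ = 529 fm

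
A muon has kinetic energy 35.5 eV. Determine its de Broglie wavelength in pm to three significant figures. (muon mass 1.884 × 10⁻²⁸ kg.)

λ = 14.3 pm

KE = 35.5 eV = 5.687 × 10⁻¹⁸ J.
p = √(2mKE) = √(2 × 1.884 × 10⁻²⁸ × 5.687 × 10⁻¹⁸) = 4.629 × 10⁻²³ kg·m/s.
λ = h/p = 6.626 × 10⁻³⁴ / 4.629 × 10⁻²³ = 1.43 × 10⁻¹¹ m = 14.3 pm.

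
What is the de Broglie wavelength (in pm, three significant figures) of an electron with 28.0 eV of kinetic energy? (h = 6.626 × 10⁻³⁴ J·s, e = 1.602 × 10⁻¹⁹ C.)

λ = 232 pm

KE = 28.0 eV = 4.486 × 10⁻¹⁸ J.
p = √(2mKE) = √(2 × 9.109 × 10⁻³¹ × 4.486 × 10⁻¹⁸) = 2.859 × 10⁻²⁴ kg·m/s.
λ = h/p = 6.626 × 10⁻³⁴ / 2.859 × 10⁻²⁴ = 2.32 × 10⁻¹⁰ m = 232 pm.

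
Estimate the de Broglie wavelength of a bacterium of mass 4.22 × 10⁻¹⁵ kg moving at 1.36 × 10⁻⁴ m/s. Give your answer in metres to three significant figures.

λ = 1.15 × 10⁻¹⁵ m

p = mv = 4.22 × 10⁻¹⁵ × 1.36 × 10⁻⁴ = 5.739 × 10⁻¹⁹ kg·m/s.
λ = h/p = 6.626 × 10⁻³⁴ / 5.739 × 10⁻¹⁹ = 1.15 × 10⁻¹⁵ m.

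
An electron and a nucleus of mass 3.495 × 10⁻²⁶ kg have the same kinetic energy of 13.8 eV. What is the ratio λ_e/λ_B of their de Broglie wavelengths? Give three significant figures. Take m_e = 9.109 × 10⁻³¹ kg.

At fixed KE, p = √(2mKE) so λ = h/p ∝ 1/√m.
λ_e/λ_B = √(m_B/m_e) = √(3.495 × 10⁻²⁶/9.109 × 10⁻³¹) = √(3.837 × 10⁴) = 196.

λ_e/λ_B = 196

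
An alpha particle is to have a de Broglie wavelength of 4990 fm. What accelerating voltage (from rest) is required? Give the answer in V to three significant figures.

V = 4.14 V

p = h/λ = 6.626 × 10⁻³⁴ / 4.990 × 10⁻¹² = 1.328 × 10⁻²² kg·m/s.
KE = p²/(2m) = 1.327 × 10⁻¹⁸ J.
V = KE/2e = 1.327 × 10⁻¹⁸ / (2 × 1.602 × 10⁻¹⁹) = 4.14 V.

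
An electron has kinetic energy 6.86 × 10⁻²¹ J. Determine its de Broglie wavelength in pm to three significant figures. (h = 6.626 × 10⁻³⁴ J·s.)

p = √(2mKE) = √(2 × 9.109 × 10⁻³¹ × 6.860 × 10⁻²¹) = 1.118 × 10⁻²⁵ kg·m/s.
λ = h/p = 6.626 × 10⁻³⁴ / 1.118 × 10⁻²⁵ = 5.93 × 10⁻⁹ m = 5930 pm.

λ = 5930 pm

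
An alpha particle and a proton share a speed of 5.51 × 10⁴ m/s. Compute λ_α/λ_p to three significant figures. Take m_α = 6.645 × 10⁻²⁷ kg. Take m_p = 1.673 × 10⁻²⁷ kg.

At fixed v, p = mv so λ = h/(mv) ∝ 1/m.
λ_α/λ_p = m_p/m_α = 1.673 × 10⁻²⁷/6.645 × 10⁻²⁷ = 0.252.

λ_α/λ_p = 0.252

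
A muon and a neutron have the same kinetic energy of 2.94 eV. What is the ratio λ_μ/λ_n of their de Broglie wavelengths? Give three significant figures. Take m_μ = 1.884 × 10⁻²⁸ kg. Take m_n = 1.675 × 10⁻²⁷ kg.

λ_μ/λ_n = 2.98

At fixed KE, p = √(2mKE) so λ = h/p ∝ 1/√m.
λ_μ/λ_n = √(m_n/m_μ) = √(1.675 × 10⁻²⁷/1.884 × 10⁻²⁸) = √(8.891) = 2.98.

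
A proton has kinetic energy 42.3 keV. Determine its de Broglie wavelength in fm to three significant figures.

λ = 139 fm

KE = 42.3 keV = 6.776 × 10⁻¹⁵ J.
p = √(2mKE) = √(2 × 1.673 × 10⁻²⁷ × 6.776 × 10⁻¹⁵) = 4.762 × 10⁻²¹ kg·m/s.
λ = h/p = 6.626 × 10⁻³⁴ / 4.762 × 10⁻²¹ = 1.39 × 10⁻¹³ m = 139 fm.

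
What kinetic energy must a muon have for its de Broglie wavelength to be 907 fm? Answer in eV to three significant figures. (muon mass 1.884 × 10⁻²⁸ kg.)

KE = 8840 eV

p = h/λ = 6.626 × 10⁻³⁴ / 9.070 × 10⁻¹³ = 7.305 × 10⁻²² kg·m/s.
KE = p²/(2m) = (7.305 × 10⁻²²)² / (2 × 1.884 × 10⁻²⁸) = 1.416 × 10⁻¹⁵ J = 8840 eV.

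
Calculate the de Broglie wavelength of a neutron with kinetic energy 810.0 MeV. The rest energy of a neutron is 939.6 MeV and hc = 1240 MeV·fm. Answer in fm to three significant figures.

Total energy E = KE + m₀c² = 810.0 + 939.6 = 1749.6 MeV.
(pc)² = E² − (m₀c²)² = (1749.6)² − (939.6)² = 2.178 × 10⁶ MeV², so pc = 1476 MeV.
λ = hc/(pc) = 1240 MeV·fm / 1476 MeV = 0.840 fm.

λ = 0.840 fm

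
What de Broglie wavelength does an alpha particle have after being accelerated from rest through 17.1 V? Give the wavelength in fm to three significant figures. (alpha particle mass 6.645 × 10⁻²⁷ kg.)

KE = 2eV = 2 × 1.602 × 10⁻¹⁹ × 17.10 = 5.479 × 10⁻¹⁸ J.
p = √(2mKE) = √(2 × 6.645 × 10⁻²⁷ × 5.479 × 10⁻¹⁸) = 2.698 × 10⁻²² kg·m/s.
λ = h/p = 6.626 × 10⁻³⁴ / 2.698 × 10⁻²² = 2.46 × 10⁻¹² m = 2460 fm.

λ = 2460 fm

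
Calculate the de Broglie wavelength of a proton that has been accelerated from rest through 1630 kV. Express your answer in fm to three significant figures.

λ = 22.4 fm

KE = eV = 1.602 × 10⁻¹⁹ × 1.630 × 10⁶ = 2.611 × 10⁻¹³ J.
p = √(2mKE) = √(2 × 1.673 × 10⁻²⁷ × 2.611 × 10⁻¹³) = 2.956 × 10⁻²⁰ kg·m/s.
λ = h/p = 6.626 × 10⁻³⁴ / 2.956 × 10⁻²⁰ = 2.24 × 10⁻¹⁴ m = 22.4 fm.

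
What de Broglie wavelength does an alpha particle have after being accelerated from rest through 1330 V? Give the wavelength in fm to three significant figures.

KE = 2eV = 2 × 1.602 × 10⁻¹⁹ × 1330 = 4.261 × 10⁻¹⁶ J.
p = √(2mKE) = √(2 × 6.645 × 10⁻²⁷ × 4.261 × 10⁻¹⁶) = 2.380 × 10⁻²¹ kg·m/s.
λ = h/p = 6.626 × 10⁻³⁴ / 2.380 × 10⁻²¹ = 2.78 × 10⁻¹³ m = 278 fm.

λ = 278 fm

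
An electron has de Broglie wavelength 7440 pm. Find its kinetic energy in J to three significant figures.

KE = 4.35 × 10⁻²¹ J

p = h/λ = 6.626 × 10⁻³⁴ / 7.440 × 10⁻⁹ = 8.906 × 10⁻²⁶ kg·m/s.
KE = p²/(2m) = (8.906 × 10⁻²⁶)² / (2 × 9.109 × 10⁻³¹) = 4.354 × 10⁻²¹ J = 4.35 × 10⁻²¹ J.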